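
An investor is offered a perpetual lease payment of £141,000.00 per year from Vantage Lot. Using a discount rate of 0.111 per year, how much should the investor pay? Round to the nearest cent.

£1270270.27

Level perpetuity: PV = C / r = £141,000.00 / 0.111 = £1,270,270.27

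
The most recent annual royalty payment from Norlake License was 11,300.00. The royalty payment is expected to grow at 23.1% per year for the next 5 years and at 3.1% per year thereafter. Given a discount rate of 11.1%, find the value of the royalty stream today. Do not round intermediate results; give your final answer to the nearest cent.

320869.37

D_1 = 13910.30000
D_2 = 17123.57930
D_3 = 21079.12612
D_4 = 25948.40425
D_5 = 31942.48563
Terminal value at year 5: TV = D_5×(1+g_2)/(r−g_2) = 32932.70269/0.08 = 411658.78360
P_0 = D_1/(1+r)^1 + D_2/(1+r)^2 + D_3/(1+r)^3 + D_4/(1+r)^4 + D_5/(1+r)^5 + TV/(1+r)^5
    = 12520.52205 + 13872.87367 + 15371.29387 + 17031.55963 + 18871.15203 + 243201.97180 = 320869.37305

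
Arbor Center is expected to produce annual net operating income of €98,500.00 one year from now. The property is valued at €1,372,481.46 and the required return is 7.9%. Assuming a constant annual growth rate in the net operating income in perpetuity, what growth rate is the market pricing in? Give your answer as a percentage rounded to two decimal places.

P = D₁/(r−g) ⇒ g = r − D₁/P = 0.079 − €98,500.00/€1,372,481.46 = 0.007232

0.72%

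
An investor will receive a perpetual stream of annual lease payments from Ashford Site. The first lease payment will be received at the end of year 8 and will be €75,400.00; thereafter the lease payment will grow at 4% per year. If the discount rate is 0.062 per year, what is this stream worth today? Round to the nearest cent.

€2249453.64

Value at end of year 7: C₁ / (r − g) = €75,400.00 / (0.062 − 0.04) = €3,427,272.7273
Discount to today: PV = €3,427,272.7273 / (1 + 0.062)^7 = €3,427,272.7273 / 1.523602 = €2,249,453.64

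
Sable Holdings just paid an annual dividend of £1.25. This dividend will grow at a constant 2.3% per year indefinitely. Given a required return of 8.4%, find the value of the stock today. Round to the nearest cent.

D₁ = D₀ × (1 + g) = £1.25 × 1.023 = £1.2788
Growing perpetuity: P = D₁ / (r − g) = £1.2788 / (0.084 − 0.023) = £20.96

£20.96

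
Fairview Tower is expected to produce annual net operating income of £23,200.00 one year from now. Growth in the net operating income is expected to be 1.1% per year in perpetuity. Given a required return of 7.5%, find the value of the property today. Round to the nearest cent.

Growing perpetuity: P = D₁ / (r − g) = £23,200.0000 / (0.075 − 0.011) = £362,500.00

£362500.00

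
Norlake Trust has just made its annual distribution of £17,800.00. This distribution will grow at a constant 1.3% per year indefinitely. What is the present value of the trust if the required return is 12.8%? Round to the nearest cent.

D₁ = D₀ × (1 + g) = £17,800.00 × 1.013 = £18,031.4000
Growing perpetuity: P = D₁ / (r − g) = £18,031.4000 / (0.128 − 0.013) = £156,794.78

£156794.78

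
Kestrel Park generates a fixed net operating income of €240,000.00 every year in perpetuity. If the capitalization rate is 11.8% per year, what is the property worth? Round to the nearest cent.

Level perpetuity: PV = C / r = €240,000.00 / 0.118 = €2,033,898.31

€2033898.31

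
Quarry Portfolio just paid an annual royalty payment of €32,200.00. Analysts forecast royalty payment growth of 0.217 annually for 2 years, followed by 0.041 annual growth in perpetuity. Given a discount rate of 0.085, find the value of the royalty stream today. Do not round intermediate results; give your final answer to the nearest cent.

€1035092.40

D_1 = 39187.40000
D_2 = 47691.06580
Terminal value at year 2: TV = D_2×(1+g_2)/(r−g_2) = 49646.39950/0.044 = 1128327.26131
P_0 = D_1/(1+r)^1 + D_2/(1+r)^2 + TV/(1+r)^2
    = 36117.41935 + 40511.42798 + 958463.55736 = 1035092.40469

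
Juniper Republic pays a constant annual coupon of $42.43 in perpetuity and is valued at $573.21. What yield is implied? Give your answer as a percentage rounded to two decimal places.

P = C/r ⇒ r = C/P = $42.43/$573.21 = 0.074022

7.40%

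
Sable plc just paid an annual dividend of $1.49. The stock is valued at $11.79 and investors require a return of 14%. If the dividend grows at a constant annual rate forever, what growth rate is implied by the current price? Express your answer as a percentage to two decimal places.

P = D₀(1+g)/(r−g) ⇒ P(r−g) = D₀(1+g) ⇒ g(P+D₀) = P·r − D₀
g = (P·r − D₀)/(P + D₀) = ($11.79×0.14 − $1.49) / ($11.79 + $1.49) = 0.012093

1.21%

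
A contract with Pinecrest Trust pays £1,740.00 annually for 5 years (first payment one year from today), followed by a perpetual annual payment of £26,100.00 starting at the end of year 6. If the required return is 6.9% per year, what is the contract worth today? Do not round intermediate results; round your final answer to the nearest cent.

£278112.06

PV of 5-year annuity: £1,740.00 × [1 − (1+0.069)^−5] / 0.069 = 7153.48668
Perpetuity value at year 5: £26,100.00 / 0.069 = 378260.86957
PV of perpetuity: 378260.86957 / (1+0.069)^5 = 270958.56933
Total PV = 7153.48668 + 270958.56933 = 278112.05601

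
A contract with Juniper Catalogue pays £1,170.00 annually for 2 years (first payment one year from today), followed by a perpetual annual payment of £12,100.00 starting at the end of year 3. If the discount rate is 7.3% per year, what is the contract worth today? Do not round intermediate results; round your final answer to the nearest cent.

PV of 2-year annuity: £1,170.00 × [1 − (1+0.073)^−2] / 0.073 = 2106.61766
Perpetuity value at year 2: £12,100.00 / 0.073 = 165753.42466
PV of perpetuity: 165753.42466 / (1+0.073)^2 = 143967.03693
Total PV = 2106.61766 + 143967.03693 = 146073.65458

£146073.65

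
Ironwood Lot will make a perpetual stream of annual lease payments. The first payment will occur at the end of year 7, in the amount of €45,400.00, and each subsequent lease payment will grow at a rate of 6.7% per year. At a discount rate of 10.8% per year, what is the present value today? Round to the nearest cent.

Value at end of year 6: C₁ / (r − g) = €45,400.00 / (0.108 − 0.067) = €1,107,317.0732
Discount to today: PV = €1,107,317.0732 / (1 + 0.108)^6 = €1,107,317.0732 / 1.850285 = €598,457.67

€598457.67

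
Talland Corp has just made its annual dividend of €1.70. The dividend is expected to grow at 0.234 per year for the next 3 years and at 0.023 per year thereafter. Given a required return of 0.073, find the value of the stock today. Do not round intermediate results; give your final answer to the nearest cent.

€59.69

D_1 = 2.09780
D_2 = 2.58869
D_3 = 3.19444
Terminal value at year 3: TV = D_3×(1+g_2)/(r−g_2) = 3.26791/0.05 = 65.35819
P_0 = D_1/(1+r)^1 + D_2/(1+r)^2 + D_3/(1+r)^3 + TV/(1+r)^3
    = 1.95508 + 2.24843 + 2.58580 + 52.90550 = 59.69482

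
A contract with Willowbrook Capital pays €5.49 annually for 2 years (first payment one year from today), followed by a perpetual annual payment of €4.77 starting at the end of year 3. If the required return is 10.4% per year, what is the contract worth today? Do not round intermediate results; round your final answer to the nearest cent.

€47.11

PV of 2-year annuity: €5.49 × [1 − (1+0.104)^−2] / 0.104 = 9.47720
Perpetuity value at year 2: €4.77 / 0.104 = 45.86538
PV of perpetuity: 45.86538 / (1+0.104)^2 = 37.63110
Total PV = 9.47720 + 37.63110 = 47.10830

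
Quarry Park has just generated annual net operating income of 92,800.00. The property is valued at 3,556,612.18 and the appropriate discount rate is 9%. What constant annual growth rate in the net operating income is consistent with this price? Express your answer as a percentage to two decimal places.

6.23%

P = D₀(1+g)/(r−g) ⇒ P(r−g) = D₀(1+g) ⇒ g(P+D₀) = P·r − D₀
g = (P·r − D₀)/(P + D₀) = (3,556,612.18×0.09 − 92,800.00) / (3,556,612.18 + 92,800.00) = 0.062283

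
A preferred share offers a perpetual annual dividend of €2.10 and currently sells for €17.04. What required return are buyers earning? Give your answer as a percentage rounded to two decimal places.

12.32%

P = C/r ⇒ r = C/P = €2.10/€17.04 = 0.123239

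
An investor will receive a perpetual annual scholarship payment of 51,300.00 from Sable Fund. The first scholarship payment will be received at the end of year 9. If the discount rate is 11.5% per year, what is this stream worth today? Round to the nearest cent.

186732.79

Value at end of year 8: C / r = 51,300.00 / 0.115 = 446,086.9565
Discount to today: PV = 446,086.9565 / (1 + 0.115)^8 = 446,086.9565 / 2.388905 = 186,732.79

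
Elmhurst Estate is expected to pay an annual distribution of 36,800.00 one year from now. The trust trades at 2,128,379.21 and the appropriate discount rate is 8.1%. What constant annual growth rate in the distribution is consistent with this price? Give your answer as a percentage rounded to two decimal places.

6.37%

P = D₁/(r−g) ⇒ g = r − D₁/P = 0.081 − 36,800.00/2,128,379.21 = 0.063710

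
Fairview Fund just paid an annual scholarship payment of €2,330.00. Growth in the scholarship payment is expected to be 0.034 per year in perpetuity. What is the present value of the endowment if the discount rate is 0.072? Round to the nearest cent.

€63400.53

D₁ = D₀ × (1 + g) = €2,330.00 × 1.034 = €2,409.2200
Growing perpetuity: P = D₁ / (r − g) = €2,409.2200 / (0.072 − 0.034) = €63,400.53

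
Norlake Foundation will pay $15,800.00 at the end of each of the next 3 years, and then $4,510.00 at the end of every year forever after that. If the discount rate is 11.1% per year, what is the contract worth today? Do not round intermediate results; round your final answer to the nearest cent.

PV of 3-year annuity: $15,800.00 × [1 − (1+0.111)^−3] / 0.111 = 38543.63828
Perpetuity value at year 3: $4,510.00 / 0.111 = 40630.63063
PV of perpetuity: 40630.63063 / (1+0.111)^3 = 29628.61743
Total PV = 38543.63828 + 29628.61743 = 68172.25570

$68172.26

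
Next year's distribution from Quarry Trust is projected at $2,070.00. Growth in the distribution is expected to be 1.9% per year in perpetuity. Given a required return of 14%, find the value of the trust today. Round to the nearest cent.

$17107.44

Growing perpetuity: P = D₁ / (r − g) = $2,070.0000 / (0.14 − 0.019) = $17,107.44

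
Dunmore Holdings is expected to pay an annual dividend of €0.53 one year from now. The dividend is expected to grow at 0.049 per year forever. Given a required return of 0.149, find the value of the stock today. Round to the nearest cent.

Growing perpetuity: P = D₁ / (r − g) = €0.5300 / (0.149 − 0.049) = €5.30

€5.30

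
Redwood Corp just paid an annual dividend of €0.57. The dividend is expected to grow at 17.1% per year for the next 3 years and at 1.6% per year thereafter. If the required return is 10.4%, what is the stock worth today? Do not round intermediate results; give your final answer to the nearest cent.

D_1 = 0.66747
D_2 = 0.78161
D_3 = 0.91526
Terminal value at year 3: TV = D_3×(1+g_2)/(r−g_2) = 0.92991/0.088 = 10.56712
P_0 = D_1/(1+r)^1 + D_2/(1+r)^2 + D_3/(1+r)^3 + TV/(1+r)^3
    = 0.60459 + 0.64128 + 0.68020 + 7.85325 = 9.77933

€9.78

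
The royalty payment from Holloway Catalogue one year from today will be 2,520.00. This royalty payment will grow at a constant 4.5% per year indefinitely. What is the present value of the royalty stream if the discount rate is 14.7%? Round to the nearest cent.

24705.88

Growing perpetuity: P = D₁ / (r − g) = 2,520.0000 / (0.147 − 0.045) = 24,705.88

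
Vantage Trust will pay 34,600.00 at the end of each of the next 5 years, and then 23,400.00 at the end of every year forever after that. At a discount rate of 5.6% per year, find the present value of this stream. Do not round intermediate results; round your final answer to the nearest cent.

465553.46

PV of 5-year annuity: 34,600.00 × [1 − (1+0.056)^−5] / 0.056 = 147347.55168
Perpetuity value at year 5: 23,400.00 / 0.056 = 417857.14286
PV of perpetuity: 417857.14286 / (1+0.056)^5 = 318205.90848
Total PV = 147347.55168 + 318205.90848 = 465553.46016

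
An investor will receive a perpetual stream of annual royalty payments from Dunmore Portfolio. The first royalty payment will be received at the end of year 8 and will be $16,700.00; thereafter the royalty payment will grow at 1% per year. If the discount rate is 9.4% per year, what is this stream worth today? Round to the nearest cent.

Value at end of year 7: C₁ / (r − g) = $16,700.00 / (0.094 − 0.01) = $198,809.5238
Discount to today: PV = $198,809.5238 / (1 + 0.094)^7 = $198,809.5238 / 1.875518 = $106,002.46

$106002.46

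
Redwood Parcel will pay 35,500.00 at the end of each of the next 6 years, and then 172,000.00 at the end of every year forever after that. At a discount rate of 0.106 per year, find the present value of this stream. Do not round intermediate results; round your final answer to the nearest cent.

PV of 6-year annuity: 35,500.00 × [1 − (1+0.106)^−6] / 0.106 = 151930.67295
Perpetuity value at year 6: 172,000.00 / 0.106 = 1622641.50943
PV of perpetuity: 1622641.50943 / (1+0.106)^6 = 886526.69963
Total PV = 151930.67295 + 886526.69963 = 1038457.37258

1038457.37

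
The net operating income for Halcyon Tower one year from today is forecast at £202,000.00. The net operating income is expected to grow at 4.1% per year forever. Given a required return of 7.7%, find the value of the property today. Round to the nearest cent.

Growing perpetuity: P = D₁ / (r − g) = £202,000.0000 / (0.077 − 0.041) = £5,611,111.11

£5611111.11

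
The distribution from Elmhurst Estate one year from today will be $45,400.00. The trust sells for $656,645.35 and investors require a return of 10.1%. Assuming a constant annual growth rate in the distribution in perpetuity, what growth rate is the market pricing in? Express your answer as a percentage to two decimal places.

3.19%

P = D₁/(r−g) ⇒ g = r − D₁/P = 0.101 − $45,400.00/$656,645.35 = 0.031861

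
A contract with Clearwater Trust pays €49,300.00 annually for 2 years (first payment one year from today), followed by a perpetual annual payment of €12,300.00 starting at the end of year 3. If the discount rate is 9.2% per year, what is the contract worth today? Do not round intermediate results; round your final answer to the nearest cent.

€198606.63

PV of 2-year annuity: €49,300.00 × [1 − (1+0.092)^−2] / 0.092 = 86489.48731
Perpetuity value at year 2: €12,300.00 / 0.092 = 133695.65217
PV of perpetuity: 133695.65217 / (1+0.092)^2 = 112117.13911
Total PV = 86489.48731 + 112117.13911 = 198606.62643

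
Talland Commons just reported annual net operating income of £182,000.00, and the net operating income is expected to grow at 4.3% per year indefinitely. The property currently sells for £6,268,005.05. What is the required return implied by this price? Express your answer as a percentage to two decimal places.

7.33%

D₁ = £182,000.00 × 1.043 = £189,826.0000
P = D₁/(r − g) ⇒ r = D₁/P + g = £189,826.0000/£6,268,005.05 + 0.043 = 0.030285 + 0.043 = 0.073285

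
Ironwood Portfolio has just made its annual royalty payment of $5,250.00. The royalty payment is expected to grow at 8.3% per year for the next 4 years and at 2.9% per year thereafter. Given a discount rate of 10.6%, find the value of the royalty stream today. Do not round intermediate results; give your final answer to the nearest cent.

D_1 = 5685.75000
D_2 = 6157.66725
D_3 = 6668.75363
D_4 = 7222.26018
Terminal value at year 4: TV = D_4×(1+g_2)/(r−g_2) = 7431.70573/0.077 = 96515.65881
P_0 = D_1/(1+r)^1 + D_2/(1+r)^2 + D_3/(1+r)^3 + D_4/(1+r)^4 + TV/(1+r)^4
    = 5140.82278 + 5033.91598 + 4929.23238 + 4826.72574 + 64502.60756 = 84433.30444

$84433.30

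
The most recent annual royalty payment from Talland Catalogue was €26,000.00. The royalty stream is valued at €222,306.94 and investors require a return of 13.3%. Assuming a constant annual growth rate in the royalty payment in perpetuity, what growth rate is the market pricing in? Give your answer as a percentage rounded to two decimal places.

1.44%

P = D₀(1+g)/(r−g) ⇒ P(r−g) = D₀(1+g) ⇒ g(P+D₀) = P·r − D₀
g = (P·r − D₀)/(P + D₀) = (€222,306.94×0.133 − €26,000.00) / (€222,306.94 + €26,000.00) = 0.014365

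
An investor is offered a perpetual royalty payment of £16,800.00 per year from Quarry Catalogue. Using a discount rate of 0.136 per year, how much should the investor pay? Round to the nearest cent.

Level perpetuity: PV = C / r = £16,800.00 / 0.136 = £123,529.41

£123529.41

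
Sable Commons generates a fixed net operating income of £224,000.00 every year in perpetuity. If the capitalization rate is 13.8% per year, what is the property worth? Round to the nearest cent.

£1623188.41

Level perpetuity: PV = C / r = £224,000.00 / 0.138 = £1,623,188.41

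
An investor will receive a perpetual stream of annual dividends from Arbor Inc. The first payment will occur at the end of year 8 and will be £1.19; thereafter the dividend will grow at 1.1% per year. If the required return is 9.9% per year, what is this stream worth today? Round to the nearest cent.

Value at end of year 7: C₁ / (r − g) = £1.19 / (0.099 − 0.011) = £13.5227
Discount to today: PV = £13.5227 / (1 + 0.099)^7 = £13.5227 / 1.936350 = £6.98

£6.98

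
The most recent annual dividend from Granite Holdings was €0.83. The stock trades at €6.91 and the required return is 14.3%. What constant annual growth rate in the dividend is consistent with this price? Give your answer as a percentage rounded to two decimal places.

2.04%

P = D₀(1+g)/(r−g) ⇒ P(r−g) = D₀(1+g) ⇒ g(P+D₀) = P·r − D₀
g = (P·r − D₀)/(P + D₀) = (€6.91×0.143 − €0.83) / (€6.91 + €0.83) = 0.020430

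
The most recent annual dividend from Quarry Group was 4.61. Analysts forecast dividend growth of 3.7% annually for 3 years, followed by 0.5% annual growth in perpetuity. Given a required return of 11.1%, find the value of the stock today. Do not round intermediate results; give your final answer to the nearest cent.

D_1 = 4.78057
D_2 = 4.95745
D_3 = 5.14088
Terminal value at year 3: TV = D_3×(1+g_2)/(r−g_2) = 5.16658/0.106 = 48.74133
P_0 = D_1/(1+r)^1 + D_2/(1+r)^2 + D_3/(1+r)^3 + TV/(1+r)^3
    = 4.30294 + 4.01634 + 3.74882 + 35.54309 = 47.61120

47.61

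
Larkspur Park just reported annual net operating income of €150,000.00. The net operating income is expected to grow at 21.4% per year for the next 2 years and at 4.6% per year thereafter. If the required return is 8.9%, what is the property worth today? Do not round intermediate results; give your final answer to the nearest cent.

D_1 = 182100.00000
D_2 = 221069.40000
Terminal value at year 2: TV = D_2×(1+g_2)/(r−g_2) = 231238.59240/0.043 = 5377641.68372
P_0 = D_1/(1+r)^1 + D_2/(1+r)^2 + TV/(1+r)^2
    = 167217.63085 + 186411.57379 + 4534569.91125 = 4888199.11589

€4888199.12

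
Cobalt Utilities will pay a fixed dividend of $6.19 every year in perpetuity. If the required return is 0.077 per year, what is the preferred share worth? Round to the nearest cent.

Level perpetuity: PV = C / r = $6.19 / 0.077 = $80.39

$80.39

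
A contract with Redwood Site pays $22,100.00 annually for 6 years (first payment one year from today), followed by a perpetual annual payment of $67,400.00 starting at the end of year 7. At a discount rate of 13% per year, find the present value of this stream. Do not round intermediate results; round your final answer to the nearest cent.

$337372.53

PV of 6-year annuity: $22,100.00 × [1 − (1+0.13)^−6] / 0.13 = 88345.85034
Perpetuity value at year 6: $67,400.00 / 0.13 = 518461.53846
PV of perpetuity: 518461.53846 / (1+0.13)^6 = 249026.68268
Total PV = 88345.85034 + 249026.68268 = 337372.53302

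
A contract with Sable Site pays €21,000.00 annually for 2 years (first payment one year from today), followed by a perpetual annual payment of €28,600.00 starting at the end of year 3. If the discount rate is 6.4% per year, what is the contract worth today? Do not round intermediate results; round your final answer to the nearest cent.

PV of 2-year annuity: €21,000.00 × [1 − (1+0.064)^−2] / 0.064 = 38286.50574
Perpetuity value at year 2: €28,600.00 / 0.064 = 446875.00000
PV of perpetuity: 446875.00000 / (1+0.064)^2 = 394732.42552
Total PV = 38286.50574 + 394732.42552 = 433018.93126

€433018.93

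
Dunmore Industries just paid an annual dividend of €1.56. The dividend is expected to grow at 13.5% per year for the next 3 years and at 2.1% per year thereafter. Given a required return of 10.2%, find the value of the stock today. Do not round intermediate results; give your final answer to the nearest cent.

€26.45

D_1 = 1.77060
D_2 = 2.00963
D_3 = 2.28093
Terminal value at year 3: TV = D_3×(1+g_2)/(r−g_2) = 2.32883/0.081 = 28.75100
P_0 = D_1/(1+r)^1 + D_2/(1+r)^2 + D_3/(1+r)^3 + TV/(1+r)^3
    = 1.60672 + 1.65483 + 1.70438 + 21.48365 = 26.44958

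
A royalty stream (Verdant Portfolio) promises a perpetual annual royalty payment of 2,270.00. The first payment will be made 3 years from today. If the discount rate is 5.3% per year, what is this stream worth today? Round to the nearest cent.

Value at end of year 2: C / r = 2,270.00 / 0.053 = 42,830.1887
Discount to today: PV = 42,830.1887 / (1 + 0.053)^2 = 42,830.1887 / 1.108809 = 38,627.20

38627.20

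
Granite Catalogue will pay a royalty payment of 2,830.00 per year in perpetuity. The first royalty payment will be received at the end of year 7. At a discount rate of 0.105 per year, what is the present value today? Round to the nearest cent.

14805.51

Value at end of year 6: C / r = 2,830.00 / 0.105 = 26,952.3810
Discount to today: PV = 26,952.3810 / (1 + 0.105)^6 = 26,952.3810 / 1.820429 = 14,805.51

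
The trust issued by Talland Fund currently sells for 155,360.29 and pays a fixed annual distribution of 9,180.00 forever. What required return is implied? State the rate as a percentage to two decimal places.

5.91%

P = C/r ⇒ r = C/P = 9,180.00/155,360.29 = 0.059088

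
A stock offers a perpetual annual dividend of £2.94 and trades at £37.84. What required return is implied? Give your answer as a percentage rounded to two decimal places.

7.77%

P = C/r ⇒ r = C/P = £2.94/£37.84 = 0.077696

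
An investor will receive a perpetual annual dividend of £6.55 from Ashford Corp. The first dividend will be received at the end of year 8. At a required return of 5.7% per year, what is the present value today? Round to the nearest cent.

£77.95

Value at end of year 7: C / r = £6.55 / 0.057 = £114.9123
Discount to today: PV = £114.9123 / (1 + 0.057)^7 = £114.9123 / 1.474093 = £77.95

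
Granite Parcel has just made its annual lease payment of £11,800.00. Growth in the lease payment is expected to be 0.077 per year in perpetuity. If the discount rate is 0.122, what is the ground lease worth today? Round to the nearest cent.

£282413.33

D₁ = D₀ × (1 + g) = £11,800.00 × 1.077 = £12,708.6000
Growing perpetuity: P = D₁ / (r − g) = £12,708.6000 / (0.122 − 0.077) = £282,413.33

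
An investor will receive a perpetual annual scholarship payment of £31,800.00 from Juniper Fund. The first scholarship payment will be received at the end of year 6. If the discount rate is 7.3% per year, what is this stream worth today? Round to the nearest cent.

£306270.84

Value at end of year 5: C / r = £31,800.00 / 0.073 = £435,616.4384
Discount to today: PV = £435,616.4384 / (1 + 0.073)^5 = £435,616.4384 / 1.422324 = £306,270.84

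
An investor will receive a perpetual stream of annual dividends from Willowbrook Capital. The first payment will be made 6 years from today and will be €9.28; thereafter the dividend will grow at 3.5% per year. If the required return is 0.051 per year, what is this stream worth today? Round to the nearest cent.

€452.29

Value at end of year 5: C₁ / (r − g) = €9.28 / (0.051 − 0.035) = €580.0000
Discount to today: PV = €580.0000 / (1 + 0.051)^5 = €580.0000 / 1.282371 = €452.29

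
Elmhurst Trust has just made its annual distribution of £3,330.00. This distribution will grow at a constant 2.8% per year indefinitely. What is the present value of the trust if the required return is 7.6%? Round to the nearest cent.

£71317.50

D₁ = D₀ × (1 + g) = £3,330.00 × 1.028 = £3,423.2400
Growing perpetuity: P = D₁ / (r − g) = £3,423.2400 / (0.076 − 0.028) = £71,317.50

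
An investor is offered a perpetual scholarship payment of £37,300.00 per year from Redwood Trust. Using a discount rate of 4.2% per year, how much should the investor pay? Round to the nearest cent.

£888095.24

Level perpetuity: PV = C / r = £37,300.00 / 0.042 = £888,095.24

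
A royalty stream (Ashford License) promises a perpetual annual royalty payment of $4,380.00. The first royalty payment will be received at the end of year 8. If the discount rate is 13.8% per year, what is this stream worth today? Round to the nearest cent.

$12841.01

Value at end of year 7: C / r = $4,380.00 / 0.138 = $31,739.1304
Discount to today: PV = $31,739.1304 / (1 + 0.138)^7 = $31,739.1304 / 2.471700 = $12,841.01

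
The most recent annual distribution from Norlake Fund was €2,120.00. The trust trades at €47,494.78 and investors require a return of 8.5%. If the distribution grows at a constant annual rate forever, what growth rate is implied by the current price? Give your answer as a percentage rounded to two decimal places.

P = D₀(1+g)/(r−g) ⇒ P(r−g) = D₀(1+g) ⇒ g(P+D₀) = P·r − D₀
g = (P·r − D₀)/(P + D₀) = (€47,494.78×0.085 − €2,120.00) / (€47,494.78 + €2,120.00) = 0.038639

3.86%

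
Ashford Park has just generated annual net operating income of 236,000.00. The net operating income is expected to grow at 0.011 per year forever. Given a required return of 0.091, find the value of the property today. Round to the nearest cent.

2982450.00

D₁ = D₀ × (1 + g) = 236,000.00 × 1.011 = 238,596.0000
Growing perpetuity: P = D₁ / (r − g) = 238,596.0000 / (0.091 − 0.011) = 2,982,450.00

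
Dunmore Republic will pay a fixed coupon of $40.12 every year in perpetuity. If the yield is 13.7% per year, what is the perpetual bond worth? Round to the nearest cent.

$292.85

Level perpetuity: PV = C / r = $40.12 / 0.137 = $292.85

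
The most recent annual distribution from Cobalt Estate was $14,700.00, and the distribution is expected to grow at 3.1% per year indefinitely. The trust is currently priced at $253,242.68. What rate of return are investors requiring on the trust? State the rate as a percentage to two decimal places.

D₁ = $14,700.00 × 1.031 = $15,155.7000
P = D₁/(r − g) ⇒ r = D₁/P + g = $15,155.7000/$253,242.68 + 0.031 = 0.059847 + 0.031 = 0.090847

9.08%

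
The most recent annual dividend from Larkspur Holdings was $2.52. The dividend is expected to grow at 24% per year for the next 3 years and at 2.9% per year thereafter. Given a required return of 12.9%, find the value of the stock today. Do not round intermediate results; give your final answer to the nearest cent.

$43.50

D_1 = 3.12480
D_2 = 3.87475
D_3 = 4.80469
Terminal value at year 3: TV = D_3×(1+g_2)/(r−g_2) = 4.94403/0.1 = 49.44029
P_0 = D_1/(1+r)^1 + D_2/(1+r)^2 + D_3/(1+r)^3 + TV/(1+r)^3
    = 2.76776 + 3.03988 + 3.33875 + 34.35573 = 43.50211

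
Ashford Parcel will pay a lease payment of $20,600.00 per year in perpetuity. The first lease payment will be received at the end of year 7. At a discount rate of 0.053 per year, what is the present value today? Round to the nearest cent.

Value at end of year 6: C / r = $20,600.00 / 0.053 = $388,679.2453
Discount to today: PV = $388,679.2453 / (1 + 0.053)^6 = $388,679.2453 / 1.363233 = $285,115.69

$285115.69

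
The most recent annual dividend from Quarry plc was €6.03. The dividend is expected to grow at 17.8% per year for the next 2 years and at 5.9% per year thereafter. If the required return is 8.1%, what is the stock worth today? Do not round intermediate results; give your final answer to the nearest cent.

D_1 = 7.10334
D_2 = 8.36773
Terminal value at year 2: TV = D_2×(1+g_2)/(r−g_2) = 8.86143/0.022 = 402.79231
P_0 = D_1/(1+r)^1 + D_2/(1+r)^2 + TV/(1+r)^2
    = 6.57108 + 7.16072 + 344.69087 = 358.42267

€358.42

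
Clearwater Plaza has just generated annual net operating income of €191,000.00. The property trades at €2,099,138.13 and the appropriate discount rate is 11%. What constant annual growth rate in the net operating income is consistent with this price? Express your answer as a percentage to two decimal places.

1.74%

P = D₀(1+g)/(r−g) ⇒ P(r−g) = D₀(1+g) ⇒ g(P+D₀) = P·r − D₀
g = (P·r − D₀)/(P + D₀) = (€2,099,138.13×0.11 − €191,000.00) / (€2,099,138.13 + €191,000.00) = 0.017425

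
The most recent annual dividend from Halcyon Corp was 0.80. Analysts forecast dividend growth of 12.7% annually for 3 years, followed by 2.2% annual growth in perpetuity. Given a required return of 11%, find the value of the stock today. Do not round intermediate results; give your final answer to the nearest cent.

D_1 = 0.90160
D_2 = 1.01610
D_3 = 1.14515
Terminal value at year 3: TV = D_3×(1+g_2)/(r−g_2) = 1.17034/0.088 = 13.29934
P_0 = D_1/(1+r)^1 + D_2/(1+r)^2 + D_3/(1+r)^3 + TV/(1+r)^3
    = 0.81225 + 0.82469 + 0.83732 + 9.72436 = 12.19863

12.20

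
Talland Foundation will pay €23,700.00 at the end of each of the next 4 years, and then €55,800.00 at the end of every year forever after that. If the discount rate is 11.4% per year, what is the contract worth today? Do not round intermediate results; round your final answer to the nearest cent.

PV of 4-year annuity: €23,700.00 × [1 − (1+0.114)^−4] / 0.114 = 72904.38437
Perpetuity value at year 4: €55,800.00 / 0.114 = 489473.68421
PV of perpetuity: 489473.68421 / (1+0.114)^4 = 317825.38683
Total PV = 72904.38437 + 317825.38683 = 390729.77120

€390729.77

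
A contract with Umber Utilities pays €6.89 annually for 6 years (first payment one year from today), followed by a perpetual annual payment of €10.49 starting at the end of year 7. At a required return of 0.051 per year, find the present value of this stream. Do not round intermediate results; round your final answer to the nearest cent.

€187.47

PV of 6-year annuity: €6.89 × [1 − (1+0.051)^−6] / 0.051 = 34.85996
Perpetuity value at year 6: €10.49 / 0.051 = 205.68627
PV of perpetuity: 205.68627 / (1+0.051)^6 = 152.61212
Total PV = 34.85996 + 152.61212 = 187.47207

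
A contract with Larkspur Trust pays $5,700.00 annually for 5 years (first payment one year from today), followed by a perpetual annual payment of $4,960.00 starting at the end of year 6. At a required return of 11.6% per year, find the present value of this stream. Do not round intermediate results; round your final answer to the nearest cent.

PV of 5-year annuity: $5,700.00 × [1 − (1+0.116)^−5] / 0.116 = 20752.47385
Perpetuity value at year 5: $4,960.00 / 0.116 = 42758.62069
PV of perpetuity: 42758.62069 / (1+0.116)^5 = 24700.32765
Total PV = 20752.47385 + 24700.32765 = 45452.80151

$45452.80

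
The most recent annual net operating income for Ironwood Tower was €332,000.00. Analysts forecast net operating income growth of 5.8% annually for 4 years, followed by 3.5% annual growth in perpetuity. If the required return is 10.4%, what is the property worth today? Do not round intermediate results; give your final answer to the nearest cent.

D_1 = 351256.00000
D_2 = 371628.84800
D_3 = 393183.32118
D_4 = 415987.95381
Terminal value at year 4: TV = D_4×(1+g_2)/(r−g_2) = 430547.53220/0.069 = 6239819.30719
P_0 = D_1/(1+r)^1 + D_2/(1+r)^2 + D_3/(1+r)^3 + D_4/(1+r)^4 + TV/(1+r)^4
    = 318166.66667 + 304909.72222 + 292205.15046 + 280029.93586 + 4200449.03791 = 5395760.51312

€5395760.51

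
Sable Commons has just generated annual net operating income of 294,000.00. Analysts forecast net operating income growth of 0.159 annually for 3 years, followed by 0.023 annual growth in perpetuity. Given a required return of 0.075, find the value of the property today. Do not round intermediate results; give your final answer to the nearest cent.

D_1 = 340746.00000
D_2 = 394924.61400
D_3 = 457717.62763
Terminal value at year 3: TV = D_3×(1+g_2)/(r−g_2) = 468245.13306/0.052 = 9004714.09733
P_0 = D_1/(1+r)^1 + D_2/(1+r)^2 + D_3/(1+r)^3 + TV/(1+r)^3
    = 316973.02326 + 341741.14786 + 368444.64221 + 7248439.78806 = 8275598.60139

8275598.60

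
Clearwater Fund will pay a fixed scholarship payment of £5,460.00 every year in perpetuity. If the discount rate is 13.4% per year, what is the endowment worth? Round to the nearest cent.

£40746.27

Level perpetuity: PV = C / r = £5,460.00 / 0.134 = £40,746.27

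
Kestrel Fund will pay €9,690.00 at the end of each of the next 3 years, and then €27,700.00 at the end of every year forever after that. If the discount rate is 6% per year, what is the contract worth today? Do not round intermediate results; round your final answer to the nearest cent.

€413525.72

PV of 3-year annuity: €9,690.00 × [1 − (1+0.06)^−3] / 0.06 = 25901.48579
Perpetuity value at year 3: €27,700.00 / 0.06 = 461666.66667
PV of perpetuity: 461666.66667 / (1+0.06)^3 = 387624.23567
Total PV = 25901.48579 + 387624.23567 = 413525.72146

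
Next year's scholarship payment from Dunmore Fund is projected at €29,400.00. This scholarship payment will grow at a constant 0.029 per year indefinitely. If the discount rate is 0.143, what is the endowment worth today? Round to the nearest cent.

Growing perpetuity: P = D₁ / (r − g) = €29,400.0000 / (0.143 − 0.029) = €257,894.74

€257894.74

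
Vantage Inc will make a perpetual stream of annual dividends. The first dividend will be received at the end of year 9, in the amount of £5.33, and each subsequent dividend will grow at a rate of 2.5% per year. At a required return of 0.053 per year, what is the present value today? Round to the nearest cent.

£125.93

Value at end of year 8: C₁ / (r − g) = £5.33 / (0.053 − 0.025) = £190.3571
Discount to today: PV = £190.3571 / (1 + 0.053)^8 = £190.3571 / 1.511565 = £125.93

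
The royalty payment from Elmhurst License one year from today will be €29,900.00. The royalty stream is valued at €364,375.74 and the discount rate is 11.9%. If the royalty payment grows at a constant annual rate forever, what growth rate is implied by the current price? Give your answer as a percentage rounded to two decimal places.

P = D₁/(r−g) ⇒ g = r − D₁/P = 0.119 − €29,900.00/€364,375.74 = 0.036942

3.69%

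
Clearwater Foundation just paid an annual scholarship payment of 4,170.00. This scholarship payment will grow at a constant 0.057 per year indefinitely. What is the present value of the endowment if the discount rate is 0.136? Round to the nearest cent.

D₁ = D₀ × (1 + g) = 4,170.00 × 1.057 = 4,407.6900
Growing perpetuity: P = D₁ / (r − g) = 4,407.6900 / (0.136 − 0.057) = 55,793.54

55793.54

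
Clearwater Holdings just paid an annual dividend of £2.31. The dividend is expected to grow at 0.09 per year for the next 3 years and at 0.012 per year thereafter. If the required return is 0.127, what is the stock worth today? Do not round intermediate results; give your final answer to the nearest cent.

D_1 = 2.51790
D_2 = 2.74451
D_3 = 2.99152
Terminal value at year 3: TV = D_3×(1+g_2)/(r−g_2) = 3.02742/0.115 = 26.32535
P_0 = D_1/(1+r)^1 + D_2/(1+r)^2 + D_3/(1+r)^3 + TV/(1+r)^3
    = 2.23416 + 2.16081 + 2.08987 + 18.39088 = 24.87572

£24.88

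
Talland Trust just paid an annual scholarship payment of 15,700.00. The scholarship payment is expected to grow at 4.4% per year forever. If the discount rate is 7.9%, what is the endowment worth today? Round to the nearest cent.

468308.57

D₁ = D₀ × (1 + g) = 15,700.00 × 1.044 = 16,390.8000
Growing perpetuity: P = D₁ / (r − g) = 16,390.8000 / (0.079 − 0.044) = 468,308.57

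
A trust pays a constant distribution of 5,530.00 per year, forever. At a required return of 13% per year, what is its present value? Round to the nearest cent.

Level perpetuity: PV = C / r = 5,530.00 / 0.13 = 42,538.46

42538.46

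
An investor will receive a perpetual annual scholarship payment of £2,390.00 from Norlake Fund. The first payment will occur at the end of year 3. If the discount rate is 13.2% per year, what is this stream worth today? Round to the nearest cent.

£14129.64

Value at end of year 2: C / r = £2,390.00 / 0.132 = £18,106.0606
Discount to today: PV = £18,106.0606 / (1 + 0.132)^2 = £18,106.0606 / 1.281424 = £14,129.64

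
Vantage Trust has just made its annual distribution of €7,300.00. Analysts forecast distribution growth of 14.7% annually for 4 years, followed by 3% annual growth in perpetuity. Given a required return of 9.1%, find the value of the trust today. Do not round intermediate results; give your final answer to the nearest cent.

€183730.45

D_1 = 8373.10000
D_2 = 9603.94570
D_3 = 11015.72572
D_4 = 12635.03740
Terminal value at year 4: TV = D_4×(1+g_2)/(r−g_2) = 13014.08852/0.061 = 213345.71345
P_0 = D_1/(1+r)^1 + D_2/(1+r)^2 + D_3/(1+r)^3 + D_4/(1+r)^4 + TV/(1+r)^4
    = 7674.70211 + 8068.63732 + 8482.79286 + 8918.20661 + 150586.11156 = 183730.45045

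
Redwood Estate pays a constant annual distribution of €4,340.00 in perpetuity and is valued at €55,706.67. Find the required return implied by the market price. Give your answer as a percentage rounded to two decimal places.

7.79%

P = C/r ⇒ r = C/P = €4,340.00/€55,706.67 = 0.077908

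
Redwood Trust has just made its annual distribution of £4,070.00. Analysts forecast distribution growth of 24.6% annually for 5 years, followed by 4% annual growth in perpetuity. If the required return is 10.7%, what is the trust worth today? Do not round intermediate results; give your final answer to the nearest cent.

£143557.54

D_1 = 5071.22000
D_2 = 6318.74012
D_3 = 7873.15019
D_4 = 9809.94514
D_5 = 12223.19164
Terminal value at year 5: TV = D_5×(1+g_2)/(r−g_2) = 12712.11931/0.067 = 189733.12396
P_0 = D_1/(1+r)^1 + D_2/(1+r)^2 + D_3/(1+r)^3 + D_4/(1+r)^4 + D_5/(1+r)^5 + TV/(1+r)^5
    = 4581.04788 + 5156.26527 + 5803.70960 + 6532.45001 + 7352.69441 + 114131.37594 = 143557.54311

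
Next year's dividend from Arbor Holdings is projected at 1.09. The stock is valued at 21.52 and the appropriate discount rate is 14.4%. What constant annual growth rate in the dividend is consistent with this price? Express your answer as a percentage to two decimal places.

9.33%

P = D₁/(r−g) ⇒ g = r − D₁/P = 0.144 − 1.09/21.52 = 0.093349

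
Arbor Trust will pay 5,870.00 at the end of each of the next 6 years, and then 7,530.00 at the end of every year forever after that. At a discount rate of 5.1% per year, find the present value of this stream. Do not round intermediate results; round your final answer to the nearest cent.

PV of 6-year annuity: 5,870.00 × [1 − (1+0.051)^−6] / 0.051 = 29699.26658
Perpetuity value at year 6: 7,530.00 / 0.051 = 147647.05882
PV of perpetuity: 147647.05882 / (1+0.051)^6 = 109549.02180
Total PV = 29699.26658 + 109549.02180 = 139248.28838

139248.29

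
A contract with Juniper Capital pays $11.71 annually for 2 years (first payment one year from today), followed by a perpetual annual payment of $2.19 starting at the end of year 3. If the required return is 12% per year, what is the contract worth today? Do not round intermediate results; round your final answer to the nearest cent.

$34.34

PV of 2-year annuity: $11.71 × [1 − (1+0.12)^−2] / 0.12 = 19.79050
Perpetuity value at year 2: $2.19 / 0.12 = 18.25000
PV of perpetuity: 18.25000 / (1+0.12)^2 = 14.54879
Total PV = 19.79050 + 14.54879 = 34.33929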